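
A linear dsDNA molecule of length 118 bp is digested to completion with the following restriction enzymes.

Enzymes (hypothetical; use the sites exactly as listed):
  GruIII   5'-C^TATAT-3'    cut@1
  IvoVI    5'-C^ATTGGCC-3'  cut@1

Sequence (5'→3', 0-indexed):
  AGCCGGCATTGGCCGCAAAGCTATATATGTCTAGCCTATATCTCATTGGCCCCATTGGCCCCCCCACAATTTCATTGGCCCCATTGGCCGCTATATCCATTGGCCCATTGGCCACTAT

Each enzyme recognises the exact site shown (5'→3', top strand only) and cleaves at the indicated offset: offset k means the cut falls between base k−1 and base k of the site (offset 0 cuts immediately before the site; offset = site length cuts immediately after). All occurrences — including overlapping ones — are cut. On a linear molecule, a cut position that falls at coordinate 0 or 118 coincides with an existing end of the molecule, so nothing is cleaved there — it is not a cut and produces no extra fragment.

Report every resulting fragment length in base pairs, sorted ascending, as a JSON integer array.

[7,7,8,8,9,9,9,12,14,15,20]

Per-enzyme occurrences:
  GruIII CTATAT/1: at [20, 35, 90] ⇒ [21, 36, 91]
  IvoVI CATTGGCC/1: at [6, 43, 52, 72, 81, 97, 105] ⇒ [7, 44, 53, 73, 82, 98, 106]

Pooled cuts: [7, 21, 36, 44, 53, 73, 82, 91, 98, 106]

Fragments:
  [0,7): 7 bp
  [7,21): 14 bp
  [21,36): 15 bp
  [36,44): 8 bp
  [44,53): 9 bp
  [53,73): 20 bp
  [73,82): 9 bp
  [82,91): 9 bp
  [91,98): 7 bp
  [98,106): 8 bp
  [106,118): 12 bp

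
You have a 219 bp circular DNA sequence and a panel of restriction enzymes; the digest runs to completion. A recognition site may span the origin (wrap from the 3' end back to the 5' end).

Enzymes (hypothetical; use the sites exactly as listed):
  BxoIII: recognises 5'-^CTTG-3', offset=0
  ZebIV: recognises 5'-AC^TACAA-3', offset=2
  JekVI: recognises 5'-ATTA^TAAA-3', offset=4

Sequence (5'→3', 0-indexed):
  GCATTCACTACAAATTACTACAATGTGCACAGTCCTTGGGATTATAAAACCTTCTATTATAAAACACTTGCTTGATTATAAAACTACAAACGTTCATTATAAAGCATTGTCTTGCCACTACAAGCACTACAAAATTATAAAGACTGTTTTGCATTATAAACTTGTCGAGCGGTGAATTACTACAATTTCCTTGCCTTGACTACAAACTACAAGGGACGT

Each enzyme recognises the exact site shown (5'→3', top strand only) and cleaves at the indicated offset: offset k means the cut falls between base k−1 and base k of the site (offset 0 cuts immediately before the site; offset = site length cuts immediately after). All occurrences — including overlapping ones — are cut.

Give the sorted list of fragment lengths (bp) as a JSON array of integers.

[4,4,5,6,6,7,7,8,8,9,9,10,10,10,11,15,15,16,19,20,20]

Per-enzyme occurrences:
  BxoIII CTTG/0: at [34, 66, 70, 110, 160, 189, 194] ⇒ [34, 66, 70, 110, 160, 189, 194]
  ZebIV ACTACAA/2: at [6, 16, 82, 116, 125, 178, 198, 205] ⇒ [8, 18, 84, 118, 127, 180, 200, 207]
  JekVI ATTATAAA/4: at [40, 55, 74, 95, 133, 152] ⇒ [44, 59, 78, 99, 137, 156]

All cut coordinates (distinct, sorted): [8, 18, 34, 44, 59, 66, 70, 78, 84, 99, 110, 118, 127, 137, 156, 160, 180, 189, 194, 200, 207]

Fragment lengths:
  8→18: 10 bp
  18→34: 16 bp
  34→44: 10 bp
  44→59: 15 bp
  59→66: 7 bp
  66→70: 4 bp
  70→78: 8 bp
  78→84: 6 bp
  84→99: 15 bp
  99→110: 11 bp
  110→118: 8 bp
  118→127: 9 bp
  127→137: 10 bp
  137→156: 19 bp
  156→160: 4 bp
  160→180: 20 bp
  180→189: 9 bp
  189→194: 5 bp
  194→200: 6 bp
  200→207: 7 bp
  207→8 (wrap): 219-207+8 = 20 bp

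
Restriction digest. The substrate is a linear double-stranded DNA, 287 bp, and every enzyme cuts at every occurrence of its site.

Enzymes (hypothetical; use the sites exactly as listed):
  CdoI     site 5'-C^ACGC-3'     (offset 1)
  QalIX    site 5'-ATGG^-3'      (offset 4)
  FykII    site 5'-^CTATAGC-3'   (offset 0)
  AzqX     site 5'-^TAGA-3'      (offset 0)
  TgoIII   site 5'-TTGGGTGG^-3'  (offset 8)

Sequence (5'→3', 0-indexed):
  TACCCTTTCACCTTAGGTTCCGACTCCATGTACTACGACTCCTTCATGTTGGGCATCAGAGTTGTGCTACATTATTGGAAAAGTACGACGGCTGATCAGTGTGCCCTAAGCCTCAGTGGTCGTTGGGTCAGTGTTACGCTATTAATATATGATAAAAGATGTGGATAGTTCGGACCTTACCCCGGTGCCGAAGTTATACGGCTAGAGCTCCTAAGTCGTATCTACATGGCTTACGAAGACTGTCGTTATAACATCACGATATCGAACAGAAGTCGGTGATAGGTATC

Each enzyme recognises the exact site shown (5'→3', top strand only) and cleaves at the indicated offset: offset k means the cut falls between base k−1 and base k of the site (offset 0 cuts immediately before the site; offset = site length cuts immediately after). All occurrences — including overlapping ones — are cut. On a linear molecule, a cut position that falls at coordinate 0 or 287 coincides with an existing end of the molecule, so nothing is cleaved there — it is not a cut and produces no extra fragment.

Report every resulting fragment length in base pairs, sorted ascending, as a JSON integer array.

[27,58,202]

Site scan:
  CdoI (CACGC, off=1): no sites
  QalIX (ATGG, off=4): starts [225] → cuts [229]
  FykII (CTATAGC, off=0): no sites
  AzqX (TAGA, off=0): starts [202] → cuts [202]
  TgoIII (TTGGGTGG, off=8): no sites

All cut coordinates (distinct, sorted): [202, 229]

Fragments:
  [0,202): 202 bp
  [202,229): 27 bp
  [229,287): 58 bp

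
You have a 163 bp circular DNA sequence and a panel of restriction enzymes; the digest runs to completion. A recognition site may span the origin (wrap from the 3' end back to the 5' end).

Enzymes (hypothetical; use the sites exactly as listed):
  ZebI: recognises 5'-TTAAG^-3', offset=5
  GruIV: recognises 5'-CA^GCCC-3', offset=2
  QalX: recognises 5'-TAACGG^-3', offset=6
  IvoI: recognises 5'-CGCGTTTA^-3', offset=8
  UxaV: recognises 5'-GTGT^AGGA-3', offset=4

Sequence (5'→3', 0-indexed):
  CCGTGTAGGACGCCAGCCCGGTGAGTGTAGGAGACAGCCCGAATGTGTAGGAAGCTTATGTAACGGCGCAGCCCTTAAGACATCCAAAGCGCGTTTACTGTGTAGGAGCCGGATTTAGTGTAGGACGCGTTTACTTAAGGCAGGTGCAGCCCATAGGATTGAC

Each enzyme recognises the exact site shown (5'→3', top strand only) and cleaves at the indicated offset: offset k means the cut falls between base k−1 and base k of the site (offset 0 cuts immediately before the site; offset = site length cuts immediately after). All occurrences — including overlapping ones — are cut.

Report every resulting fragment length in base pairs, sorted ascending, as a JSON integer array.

[4,6,6,8,9,9,9,12,12,13,18,18,18,21]

Scan for sites:
  ZebI (TTAAG, off=5): starts [74, 134] → cuts [79, 139]
  GruIV (CAGCCC, off=2): starts [13, 34, 68, 146] → cuts [15, 36, 70, 148]
  QalX (TAACGG, off=6): starts [60] → cuts [66]
  IvoI (CGCGTTTA, off=8): starts [89, 125] → cuts [97, 133]
  UxaV (GTGTAGGA, off=4): starts [2, 24, 44, 99, 117] → cuts [6, 28, 48, 103, 121]

All cut coordinates (distinct, sorted): [6, 15, 28, 36, 48, 66, 70, 79, 97, 103, 121, 133, 139, 148]

Fragments:
  6→15: 9 bp
  15→28: 13 bp
  28→36: 8 bp
  36→48: 12 bp
  48→66: 18 bp
  66→70: 4 bp
  70→79: 9 bp
  79→97: 18 bp
  97→103: 6 bp
  103→121: 18 bp
  121→133: 12 bp
  133→139: 6 bp
  139→148: 9 bp
  148→6 (wrap): 163-148+6 = 21 bp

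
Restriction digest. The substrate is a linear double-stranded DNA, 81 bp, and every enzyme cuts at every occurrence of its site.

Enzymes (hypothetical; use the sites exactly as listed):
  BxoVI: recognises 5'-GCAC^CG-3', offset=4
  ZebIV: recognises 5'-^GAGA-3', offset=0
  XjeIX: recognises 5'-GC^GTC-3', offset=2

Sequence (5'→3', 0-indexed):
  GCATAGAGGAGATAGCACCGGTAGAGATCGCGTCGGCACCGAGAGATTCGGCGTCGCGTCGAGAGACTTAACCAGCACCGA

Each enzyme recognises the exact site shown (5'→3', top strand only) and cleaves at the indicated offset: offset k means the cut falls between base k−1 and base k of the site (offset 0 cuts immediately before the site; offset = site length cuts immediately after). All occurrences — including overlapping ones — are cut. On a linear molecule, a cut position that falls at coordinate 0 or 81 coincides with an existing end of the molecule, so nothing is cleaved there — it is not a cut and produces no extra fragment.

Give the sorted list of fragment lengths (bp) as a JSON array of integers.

[1,2,2,3,3,5,5,8,8,8,10,10,16]

Per-enzyme occurrences:
  BxoVI (GCACCG, off=4): starts [14, 35, 74] → cuts [18, 39, 78]
  ZebIV (GAGA, off=0): starts [8, 23, 40, 42, 60, 62] → cuts [8, 23, 40, 42, 60, 62]
  XjeIX (GCGTC, off=2): starts [29, 50, 55] → cuts [31, 52, 57]

Pooled cuts: [8, 18, 23, 31, 39, 40, 42, 52, 57, 60, 62, 78]

Fragment lengths:
  [0,8): 8 bp
  [8,18): 10 bp
  [18,23): 5 bp
  [23,31): 8 bp
  [31,39): 8 bp
  [39,40): 1 bp
  [40,42): 2 bp
  [42,52): 10 bp
  [52,57): 5 bp
  [57,60): 3 bp
  [60,62): 2 bp
  [62,78): 16 bp
  [78,81): 3 bp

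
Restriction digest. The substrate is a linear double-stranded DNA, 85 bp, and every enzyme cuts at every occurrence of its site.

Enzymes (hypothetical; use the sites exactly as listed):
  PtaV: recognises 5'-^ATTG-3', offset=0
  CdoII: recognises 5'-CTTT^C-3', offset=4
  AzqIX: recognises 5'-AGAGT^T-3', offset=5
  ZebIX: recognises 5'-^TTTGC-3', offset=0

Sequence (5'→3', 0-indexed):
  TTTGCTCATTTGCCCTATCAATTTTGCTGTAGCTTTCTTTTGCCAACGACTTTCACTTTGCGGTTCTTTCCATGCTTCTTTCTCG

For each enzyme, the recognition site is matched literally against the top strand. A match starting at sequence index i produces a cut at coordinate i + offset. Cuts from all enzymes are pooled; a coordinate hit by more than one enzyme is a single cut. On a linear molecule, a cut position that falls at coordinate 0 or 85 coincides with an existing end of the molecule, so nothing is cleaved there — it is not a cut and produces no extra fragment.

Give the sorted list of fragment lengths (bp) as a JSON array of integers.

[2,3,4,8,12,13,14,14,15]

Scan for sites:
  PtaV (ATTG, off=0): no sites
  CdoII CTTTC/4: at [32, 49, 65, 77] ⇒ [36, 53, 69, 81]
  AzqIX (AGAGTT, off=5): no sites
  ZebIX TTTGC/0: at [0, 8, 22, 38, 56] ⇒ [8, 22, 38, 56] (position 0 is a terminus of the linear molecule — no cut)

All cut coordinates (distinct, sorted): [8, 22, 36, 38, 53, 56, 69, 81]

Fragment lengths:
  [0,8): 8 bp
  [8,22): 14 bp
  [22,36): 14 bp
  [36,38): 2 bp
  [38,53): 15 bp
  [53,56): 3 bp
  [56,69): 13 bp
  [69,81): 12 bp
  [81,85): 4 bp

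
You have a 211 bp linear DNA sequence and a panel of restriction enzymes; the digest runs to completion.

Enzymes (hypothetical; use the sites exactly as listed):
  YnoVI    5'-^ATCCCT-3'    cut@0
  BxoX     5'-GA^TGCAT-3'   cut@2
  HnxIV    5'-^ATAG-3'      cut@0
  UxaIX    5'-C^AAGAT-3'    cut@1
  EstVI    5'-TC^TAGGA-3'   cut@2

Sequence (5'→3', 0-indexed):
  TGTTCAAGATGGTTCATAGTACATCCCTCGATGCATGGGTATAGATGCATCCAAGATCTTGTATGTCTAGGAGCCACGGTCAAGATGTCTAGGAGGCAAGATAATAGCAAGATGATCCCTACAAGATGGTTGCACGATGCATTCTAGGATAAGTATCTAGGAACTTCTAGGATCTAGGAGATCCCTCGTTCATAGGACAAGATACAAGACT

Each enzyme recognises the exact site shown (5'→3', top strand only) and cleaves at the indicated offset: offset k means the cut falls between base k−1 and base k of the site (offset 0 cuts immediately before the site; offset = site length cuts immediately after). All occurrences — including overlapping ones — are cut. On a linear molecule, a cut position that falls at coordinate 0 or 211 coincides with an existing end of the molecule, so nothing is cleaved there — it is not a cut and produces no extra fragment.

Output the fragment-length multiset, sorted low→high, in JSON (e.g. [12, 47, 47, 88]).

[5,5,5,6,6,6,7,7,7,7,7,8,8,8,9,9,10,10,11,13,13,14,15,15]

Per-enzyme occurrences:
  YnoVI ATCCCT/0: at [22, 114, 180] ⇒ [22, 114, 180]
  BxoX GATGCAT/2: at [29, 43, 135] ⇒ [31, 45, 137]
  HnxIV ATAG/0: at [15, 40, 103, 191] ⇒ [15, 40, 103, 191]
  UxaIX CAAGAT/1: at [4, 51, 80, 96, 107, 121, 197] ⇒ [5, 52, 81, 97, 108, 122, 198]
  EstVI TCTAGGA/2: at [65, 87, 142, 155, 165, 172] ⇒ [67, 89, 144, 157, 167, 174]

All cut coordinates (distinct, sorted): [5, 15, 22, 31, 40, 45, 52, 67, 81, 89, 97, 103, 108, 114, 122, 137, 144, 157, 167, 174, 180, 191, 198]

Fragment lengths:
  [0,5): 5 bp
  [5,15): 10 bp
  [15,22): 7 bp
  [22,31): 9 bp
  [31,40): 9 bp
  [40,45): 5 bp
  [45,52): 7 bp
  [52,67): 15 bp
  [67,81): 14 bp
  [81,89): 8 bp
  [89,97): 8 bp
  [97,103): 6 bp
  [103,108): 5 bp
  [108,114): 6 bp
  [114,122): 8 bp
  [122,137): 15 bp
  [137,144): 7 bp
  [144,157): 13 bp
  [157,167): 10 bp
  [167,174): 7 bp
  [174,180): 6 bp
  [180,191): 11 bp
  [191,198): 7 bp
  [198,211): 13 bp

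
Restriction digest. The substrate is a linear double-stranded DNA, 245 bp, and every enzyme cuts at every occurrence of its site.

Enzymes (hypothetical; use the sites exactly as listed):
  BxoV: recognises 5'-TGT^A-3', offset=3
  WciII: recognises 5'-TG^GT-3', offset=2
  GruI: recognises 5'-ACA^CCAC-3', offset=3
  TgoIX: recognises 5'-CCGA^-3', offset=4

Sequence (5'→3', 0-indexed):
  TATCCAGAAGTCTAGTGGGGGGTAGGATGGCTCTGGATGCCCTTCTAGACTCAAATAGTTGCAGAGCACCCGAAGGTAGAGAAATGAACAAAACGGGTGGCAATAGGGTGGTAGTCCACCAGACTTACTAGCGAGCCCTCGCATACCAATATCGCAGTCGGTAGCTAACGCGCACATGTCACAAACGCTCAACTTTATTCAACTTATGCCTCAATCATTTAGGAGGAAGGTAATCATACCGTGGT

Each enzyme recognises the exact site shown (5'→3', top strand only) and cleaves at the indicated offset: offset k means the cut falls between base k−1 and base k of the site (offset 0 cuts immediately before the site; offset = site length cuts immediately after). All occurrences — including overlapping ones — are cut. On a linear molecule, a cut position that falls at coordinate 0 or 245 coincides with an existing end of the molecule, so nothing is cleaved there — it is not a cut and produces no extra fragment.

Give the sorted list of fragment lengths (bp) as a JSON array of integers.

[2,37,73,133]

Per-enzyme occurrences:
  BxoV (TGTA, off=3): no sites
  WciII (TGGT, off=2): starts [108, 241] → cuts [110, 243]
  GruI (ACACCAC, off=3): no sites
  TgoIX (CCGA, off=4): starts [69] → cuts [73]

Pooled cuts: [73, 110, 243]

Fragment lengths:
  [0,73): 73 bp
  [73,110): 37 bp
  [110,243): 133 bp
  [243,245): 2 bp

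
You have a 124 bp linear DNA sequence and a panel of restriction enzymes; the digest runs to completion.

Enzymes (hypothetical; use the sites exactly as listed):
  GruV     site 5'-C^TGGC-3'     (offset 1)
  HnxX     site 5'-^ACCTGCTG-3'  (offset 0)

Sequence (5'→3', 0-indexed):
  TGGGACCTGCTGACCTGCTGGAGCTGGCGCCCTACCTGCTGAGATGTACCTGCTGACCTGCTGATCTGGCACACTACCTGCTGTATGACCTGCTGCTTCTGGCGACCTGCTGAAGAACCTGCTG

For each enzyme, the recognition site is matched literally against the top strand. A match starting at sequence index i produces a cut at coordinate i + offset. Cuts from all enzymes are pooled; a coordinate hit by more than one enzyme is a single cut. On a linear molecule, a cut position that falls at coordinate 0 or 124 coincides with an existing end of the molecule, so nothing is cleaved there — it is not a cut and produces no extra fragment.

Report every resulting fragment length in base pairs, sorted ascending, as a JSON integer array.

[4,5,8,8,8,9,9,11,12,12,12,12,14]

Per-enzyme occurrences:
  GruV CTGGC/1: at [23, 65, 98] ⇒ [24, 66, 99]
  HnxX ACCTGCTG/0: at [4, 12, 33, 47, 55, 75, 87, 104, 116] ⇒ [4, 12, 33, 47, 55, 75, 87, 104, 116]

All cut coordinates (distinct, sorted): [4, 12, 24, 33, 47, 55, 66, 75, 87, 99, 104, 116]

Fragments:
  [0,4): 4 bp
  [4,12): 8 bp
  [12,24): 12 bp
  [24,33): 9 bp
  [33,47): 14 bp
  [47,55): 8 bp
  [55,66): 11 bp
  [66,75): 9 bp
  [75,87): 12 bp
  [87,99): 12 bp
  [99,104): 5 bp
  [104,116): 12 bp
  [116,124): 8 bp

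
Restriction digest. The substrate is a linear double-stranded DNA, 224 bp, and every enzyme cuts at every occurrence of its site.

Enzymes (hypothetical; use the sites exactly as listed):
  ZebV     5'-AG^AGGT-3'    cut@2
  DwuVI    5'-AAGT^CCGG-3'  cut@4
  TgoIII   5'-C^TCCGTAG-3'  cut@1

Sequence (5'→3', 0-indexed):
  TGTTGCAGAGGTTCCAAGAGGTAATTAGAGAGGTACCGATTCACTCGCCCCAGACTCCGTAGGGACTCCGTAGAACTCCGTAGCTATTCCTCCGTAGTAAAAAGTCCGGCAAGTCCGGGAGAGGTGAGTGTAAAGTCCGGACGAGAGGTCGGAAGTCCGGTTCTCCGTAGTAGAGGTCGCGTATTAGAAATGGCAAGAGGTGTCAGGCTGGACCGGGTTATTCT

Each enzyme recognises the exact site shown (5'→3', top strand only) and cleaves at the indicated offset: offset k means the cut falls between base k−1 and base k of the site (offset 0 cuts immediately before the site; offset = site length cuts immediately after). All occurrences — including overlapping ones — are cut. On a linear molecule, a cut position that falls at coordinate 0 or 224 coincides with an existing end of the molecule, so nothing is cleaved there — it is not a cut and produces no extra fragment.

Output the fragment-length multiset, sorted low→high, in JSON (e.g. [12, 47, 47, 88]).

Site scan:
  ZebV (AGAGGT, off=2): starts [6, 16, 28, 119, 143, 171, 195] → cuts [8, 18, 30, 121, 145, 173, 197]
  DwuVI (AAGTCCGG, off=4): starts [101, 110, 132, 152] → cuts [105, 114, 136, 156]
  TgoIII (CTCCGTAG, off=1): starts [54, 65, 75, 89, 162] → cuts [55, 66, 76, 90, 163]

All cut coordinates (distinct, sorted): [8, 18, 30, 55, 66, 76, 90, 105, 114, 121, 136, 145, 156, 163, 173, 197]

Fragments:
  [0,8): 8 bp
  [8,18): 10 bp
  [18,30): 12 bp
  [30,55): 25 bp
  [55,66): 11 bp
  [66,76): 10 bp
  [76,90): 14 bp
  [90,105): 15 bp
  [105,114): 9 bp
  [114,121): 7 bp
  [121,136): 15 bp
  [136,145): 9 bp
  [145,156): 11 bp
  [156,163): 7 bp
  [163,173): 10 bp
  [173,197): 24 bp
  [197,224): 27 bp

[7,7,8,9,9,10,10,10,11,11,12,14,15,15,24,25,27]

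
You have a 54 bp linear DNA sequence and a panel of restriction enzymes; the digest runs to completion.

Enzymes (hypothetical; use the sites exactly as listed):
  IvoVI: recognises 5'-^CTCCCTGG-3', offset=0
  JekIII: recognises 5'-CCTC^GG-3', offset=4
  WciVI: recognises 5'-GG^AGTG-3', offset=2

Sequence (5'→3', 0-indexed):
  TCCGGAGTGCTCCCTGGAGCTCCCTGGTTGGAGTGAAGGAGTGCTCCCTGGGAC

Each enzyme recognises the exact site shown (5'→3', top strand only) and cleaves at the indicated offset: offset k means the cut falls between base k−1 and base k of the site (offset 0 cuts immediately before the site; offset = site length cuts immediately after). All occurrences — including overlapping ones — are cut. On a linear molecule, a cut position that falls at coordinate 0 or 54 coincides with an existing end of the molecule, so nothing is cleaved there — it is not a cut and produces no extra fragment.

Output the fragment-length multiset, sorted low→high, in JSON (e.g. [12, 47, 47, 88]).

Scan for sites:
  IvoVI (CTCCCTGG, off=0): starts [9, 19, 43] → cuts [9, 19, 43]
  JekIII (CCTCGG, off=4): no sites
  WciVI (GGAGTG, off=2): starts [3, 29, 37] → cuts [5, 31, 39]

Pooled cuts: [5, 9, 19, 31, 39, 43]

Fragments:
  [0,5): 5 bp
  [5,9): 4 bp
  [9,19): 10 bp
  [19,31): 12 bp
  [31,39): 8 bp
  [39,43): 4 bp
  [43,54): 11 bp

[4,4,5,8,10,11,12]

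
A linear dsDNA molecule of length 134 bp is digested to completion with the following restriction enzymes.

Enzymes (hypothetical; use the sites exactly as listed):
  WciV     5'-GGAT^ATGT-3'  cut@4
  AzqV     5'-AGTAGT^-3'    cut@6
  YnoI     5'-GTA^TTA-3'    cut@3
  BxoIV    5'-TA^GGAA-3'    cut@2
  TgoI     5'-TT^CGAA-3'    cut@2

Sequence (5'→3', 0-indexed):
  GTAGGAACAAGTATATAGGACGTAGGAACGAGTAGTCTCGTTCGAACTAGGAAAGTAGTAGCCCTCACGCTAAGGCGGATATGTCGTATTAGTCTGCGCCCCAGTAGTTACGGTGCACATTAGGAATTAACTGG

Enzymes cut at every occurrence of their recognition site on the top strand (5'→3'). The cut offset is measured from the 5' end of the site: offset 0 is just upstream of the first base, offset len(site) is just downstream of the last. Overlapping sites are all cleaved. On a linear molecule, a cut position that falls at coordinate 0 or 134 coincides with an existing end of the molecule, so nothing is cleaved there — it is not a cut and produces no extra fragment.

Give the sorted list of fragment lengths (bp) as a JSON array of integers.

Scan for sites:
  WciV (GGATATGT, off=4): starts [76] → cuts [80]
  AzqV (AGTAGT, off=6): starts [30, 53, 102] → cuts [36, 59, 108]
  YnoI (GTATTA, off=3): starts [85] → cuts [88]
  BxoIV (TAGGAA, off=2): starts [1, 22, 47, 120] → cuts [3, 24, 49, 122]
  TgoI (TTCGAA, off=2): starts [40] → cuts [42]

Pooled cuts: [3, 24, 36, 42, 49, 59, 80, 88, 108, 122]

Fragments:
  [0,3): 3 bp
  [3,24): 21 bp
  [24,36): 12 bp
  [36,42): 6 bp
  [42,49): 7 bp
  [49,59): 10 bp
  [59,80): 21 bp
  [80,88): 8 bp
  [88,108): 20 bp
  [108,122): 14 bp
  [122,134): 12 bp

[3,6,7,8,10,12,12,14,20,21,21]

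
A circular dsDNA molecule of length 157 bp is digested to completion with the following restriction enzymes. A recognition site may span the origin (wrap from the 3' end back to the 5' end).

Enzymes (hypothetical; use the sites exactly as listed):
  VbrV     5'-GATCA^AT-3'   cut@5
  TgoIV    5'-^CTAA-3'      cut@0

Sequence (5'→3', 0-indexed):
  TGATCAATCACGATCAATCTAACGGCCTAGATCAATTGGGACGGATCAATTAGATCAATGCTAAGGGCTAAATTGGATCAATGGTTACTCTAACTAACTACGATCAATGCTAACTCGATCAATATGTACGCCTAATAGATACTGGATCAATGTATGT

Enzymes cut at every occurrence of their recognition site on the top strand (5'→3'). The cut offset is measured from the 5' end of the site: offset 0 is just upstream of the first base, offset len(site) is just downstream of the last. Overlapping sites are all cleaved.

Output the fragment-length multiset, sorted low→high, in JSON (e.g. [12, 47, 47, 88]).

[2,3,3,4,7,9,9,10,10,12,13,13,14,14,16,18]

Site scan:
  VbrV (GATCAAT, off=5): starts [1, 11, 29, 43, 52, 75, 101, 116, 144] → cuts [6, 16, 34, 48, 57, 80, 106, 121, 149]
  TgoIV (CTAA, off=0): starts [18, 60, 67, 89, 93, 109, 131] → cuts [18, 60, 67, 89, 93, 109, 131]

Pooled cuts: [6, 16, 18, 34, 48, 57, 60, 67, 80, 89, 93, 106, 109, 121, 131, 149]

Fragment lengths:
  6→16: 10 bp
  16→18: 2 bp
  18→34: 16 bp
  34→48: 14 bp
  48→57: 9 bp
  57→60: 3 bp
  60→67: 7 bp
  67→80: 13 bp
  80→89: 9 bp
  89→93: 4 bp
  93→106: 13 bp
  106→109: 3 bp
  109→121: 12 bp
  121→131: 10 bp
  131→149: 18 bp
  149→6 (wrap): 157-149+6 = 14 bp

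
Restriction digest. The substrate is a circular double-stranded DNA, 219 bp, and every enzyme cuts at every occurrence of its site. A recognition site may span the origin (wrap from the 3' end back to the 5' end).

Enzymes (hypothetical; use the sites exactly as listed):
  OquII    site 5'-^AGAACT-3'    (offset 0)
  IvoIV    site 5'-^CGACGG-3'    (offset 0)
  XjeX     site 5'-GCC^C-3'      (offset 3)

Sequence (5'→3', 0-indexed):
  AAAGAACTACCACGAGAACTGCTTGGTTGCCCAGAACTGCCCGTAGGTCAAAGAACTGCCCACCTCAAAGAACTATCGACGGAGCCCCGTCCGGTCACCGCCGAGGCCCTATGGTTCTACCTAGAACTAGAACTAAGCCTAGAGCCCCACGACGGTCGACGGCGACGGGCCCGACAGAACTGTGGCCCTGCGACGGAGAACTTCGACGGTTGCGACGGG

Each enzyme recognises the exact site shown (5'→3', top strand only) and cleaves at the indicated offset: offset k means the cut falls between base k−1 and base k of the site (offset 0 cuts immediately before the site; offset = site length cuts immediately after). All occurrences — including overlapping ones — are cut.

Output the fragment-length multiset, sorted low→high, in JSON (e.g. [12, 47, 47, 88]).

Scan for sites:
  OquII AGAACT/0: at [2, 14, 32, 51, 68, 122, 128, 175, 196] ⇒ [2, 14, 32, 51, 68, 122, 128, 175, 196]
  IvoIV CGACGG/0: at [76, 149, 156, 162, 190, 203, 212] ⇒ [76, 149, 156, 162, 190, 203, 212]
  XjeX GCCC/3: at [28, 38, 57, 83, 105, 143, 168, 184] ⇒ [31, 41, 60, 86, 108, 146, 171, 187]

All cut coordinates (distinct, sorted): [2, 14, 31, 32, 41, 51, 60, 68, 76, 86, 108, 122, 128, 146, 149, 156, 162, 171, 175, 187, 190, 196, 203, 212]

Fragments:
  2→14: 12 bp
  14→31: 17 bp
  31→32: 1 bp
  32→41: 9 bp
  41→51: 10 bp
  51→60: 9 bp
  60→68: 8 bp
  68→76: 8 bp
  76→86: 10 bp
  86→108: 22 bp
  108→122: 14 bp
  122→128: 6 bp
  128→146: 18 bp
  146→149: 3 bp
  149→156: 7 bp
  156→162: 6 bp
  162→171: 9 bp
  171→175: 4 bp
  175→187: 12 bp
  187→190: 3 bp
  190→196: 6 bp
  196→203: 7 bp
  203→212: 9 bp
  212→2 (wrap): 219-212+2 = 9 bp

[1,3,3,4,6,6,6,7,7,8,8,9,9,9,9,9,10,10,12,12,14,17,18,22]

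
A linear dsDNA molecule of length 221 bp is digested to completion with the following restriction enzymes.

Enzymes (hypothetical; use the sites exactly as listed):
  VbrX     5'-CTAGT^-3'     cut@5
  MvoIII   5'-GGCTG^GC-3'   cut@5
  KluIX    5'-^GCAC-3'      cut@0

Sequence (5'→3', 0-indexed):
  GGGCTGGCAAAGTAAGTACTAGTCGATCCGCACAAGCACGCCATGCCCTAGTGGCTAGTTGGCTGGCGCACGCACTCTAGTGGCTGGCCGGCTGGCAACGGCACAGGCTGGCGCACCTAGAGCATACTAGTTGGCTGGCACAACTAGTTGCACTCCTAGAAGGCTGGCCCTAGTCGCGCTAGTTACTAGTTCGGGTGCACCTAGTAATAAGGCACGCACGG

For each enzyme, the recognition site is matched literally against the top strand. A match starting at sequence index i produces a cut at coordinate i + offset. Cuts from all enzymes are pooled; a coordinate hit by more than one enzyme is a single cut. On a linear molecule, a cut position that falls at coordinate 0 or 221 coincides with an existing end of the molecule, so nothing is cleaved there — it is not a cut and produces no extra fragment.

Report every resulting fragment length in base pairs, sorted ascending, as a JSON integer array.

Scan for sites:
  VbrX (CTAGT, off=5): starts [18, 47, 54, 76, 126, 143, 169, 178, 185, 200] → cuts [23, 52, 59, 81, 131, 148, 174, 183, 190, 205]
  MvoIII (GGCTGGC, off=5): starts [1, 60, 81, 89, 105, 132, 161] → cuts [6, 65, 86, 94, 110, 137, 166]
  KluIX (GCAC, off=0): starts [29, 35, 67, 71, 100, 112, 137, 149, 196, 211, 215] → cuts [29, 35, 67, 71, 100, 112, 137, 149, 196, 211, 215]

All cut coordinates (distinct, sorted): [6, 23, 29, 35, 52, 59, 65, 67, 71, 81, 86, 94, 100, 110, 112, 131, 137, 148, 149, 166, 174, 183, 190, 196, 205, 211, 215]

Fragment lengths:
  [0,6): 6 bp
  [6,23): 17 bp
  [23,29): 6 bp
  [29,35): 6 bp
  [35,52): 17 bp
  [52,59): 7 bp
  [59,65): 6 bp
  [65,67): 2 bp
  [67,71): 4 bp
  [71,81): 10 bp
  [81,86): 5 bp
  [86,94): 8 bp
  [94,100): 6 bp
  [100,110): 10 bp
  [110,112): 2 bp
  [112,131): 19 bp
  [131,137): 6 bp
  [137,148): 11 bp
  [148,149): 1 bp
  [149,166): 17 bp
  [166,174): 8 bp
  [174,183): 9 bp
  [183,190): 7 bp
  [190,196): 6 bp
  [196,205): 9 bp
  [205,211): 6 bp
  [211,215): 4 bp
  [215,221): 6 bp

[1,2,2,4,4,5,6,6,6,6,6,6,6,6,6,7,7,8,8,9,9,10,10,11,17,17,17,19]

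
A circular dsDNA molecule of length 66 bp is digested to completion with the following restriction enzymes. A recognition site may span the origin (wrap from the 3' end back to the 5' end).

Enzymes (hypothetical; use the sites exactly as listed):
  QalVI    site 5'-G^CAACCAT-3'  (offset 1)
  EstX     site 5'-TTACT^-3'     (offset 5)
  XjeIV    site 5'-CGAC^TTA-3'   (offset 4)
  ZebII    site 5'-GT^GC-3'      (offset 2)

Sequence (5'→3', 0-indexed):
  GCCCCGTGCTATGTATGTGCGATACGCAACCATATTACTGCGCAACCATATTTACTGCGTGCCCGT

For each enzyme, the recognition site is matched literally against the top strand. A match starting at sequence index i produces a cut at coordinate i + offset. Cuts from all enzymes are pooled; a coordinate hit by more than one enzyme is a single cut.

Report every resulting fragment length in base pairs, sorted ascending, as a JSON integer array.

Scan for sites:
  QalVI (GCAACCAT, off=1): starts [25, 41] → cuts [26, 42]
  EstX (TTACT, off=5): starts [34, 51] → cuts [39, 56]
  XjeIV (CGACTTA, off=4): no sites
  ZebII (GTGC, off=2): starts [5, 16, 58, 64] → cuts [0, 7, 18, 60]

Pooled cuts: [0, 7, 18, 26, 39, 42, 56, 60]

Fragments:
  0→7: 7 bp
  7→18: 11 bp
  18→26: 8 bp
  26→39: 13 bp
  39→42: 3 bp
  42→56: 14 bp
  56→60: 4 bp
  60→0 (wrap): 66-60+0 = 6 bp

[3,4,6,7,8,11,13,14]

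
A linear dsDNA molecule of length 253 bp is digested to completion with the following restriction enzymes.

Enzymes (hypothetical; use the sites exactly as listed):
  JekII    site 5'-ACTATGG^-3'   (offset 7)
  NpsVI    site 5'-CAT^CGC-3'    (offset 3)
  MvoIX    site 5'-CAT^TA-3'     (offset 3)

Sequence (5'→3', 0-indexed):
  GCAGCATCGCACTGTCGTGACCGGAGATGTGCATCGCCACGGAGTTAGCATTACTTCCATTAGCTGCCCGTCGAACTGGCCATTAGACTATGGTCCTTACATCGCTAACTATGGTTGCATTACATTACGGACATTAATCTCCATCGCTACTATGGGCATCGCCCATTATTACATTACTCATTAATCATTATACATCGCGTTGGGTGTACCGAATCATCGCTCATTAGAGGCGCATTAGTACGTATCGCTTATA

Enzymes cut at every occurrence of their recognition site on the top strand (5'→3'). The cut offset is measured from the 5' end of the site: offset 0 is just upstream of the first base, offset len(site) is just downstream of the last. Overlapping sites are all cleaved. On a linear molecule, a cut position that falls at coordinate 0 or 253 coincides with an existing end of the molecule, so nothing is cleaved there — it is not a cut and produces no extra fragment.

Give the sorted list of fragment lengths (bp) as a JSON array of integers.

Site scan:
  JekII (ACTATGG, off=7): starts [86, 107, 148] → cuts [93, 114, 155]
  NpsVI (CATCGC, off=3): starts [4, 31, 99, 141, 156, 192, 214] → cuts [7, 34, 102, 144, 159, 195, 217]
  MvoIX (CATTA, off=3): starts [48, 57, 80, 117, 122, 131, 163, 171, 178, 185, 221, 232] → cuts [51, 60, 83, 120, 125, 134, 166, 174, 181, 188, 224, 235]

Pooled cuts: [7, 34, 51, 60, 83, 93, 102, 114, 120, 125, 134, 144, 155, 159, 166, 174, 181, 188, 195, 217, 224, 235]

Fragment lengths:
  [0,7): 7 bp
  [7,34): 27 bp
  [34,51): 17 bp
  [51,60): 9 bp
  [60,83): 23 bp
  [83,93): 10 bp
  [93,102): 9 bp
  [102,114): 12 bp
  [114,120): 6 bp
  [120,125): 5 bp
  [125,134): 9 bp
  [134,144): 10 bp
  [144,155): 11 bp
  [155,159): 4 bp
  [159,166): 7 bp
  [166,174): 8 bp
  [174,181): 7 bp
  [181,188): 7 bp
  [188,195): 7 bp
  [195,217): 22 bp
  [217,224): 7 bp
  [224,235): 11 bp
  [235,253): 18 bp

[4,5,6,7,7,7,7,7,7,8,9,9,9,10,10,11,11,12,17,18,22,23,27]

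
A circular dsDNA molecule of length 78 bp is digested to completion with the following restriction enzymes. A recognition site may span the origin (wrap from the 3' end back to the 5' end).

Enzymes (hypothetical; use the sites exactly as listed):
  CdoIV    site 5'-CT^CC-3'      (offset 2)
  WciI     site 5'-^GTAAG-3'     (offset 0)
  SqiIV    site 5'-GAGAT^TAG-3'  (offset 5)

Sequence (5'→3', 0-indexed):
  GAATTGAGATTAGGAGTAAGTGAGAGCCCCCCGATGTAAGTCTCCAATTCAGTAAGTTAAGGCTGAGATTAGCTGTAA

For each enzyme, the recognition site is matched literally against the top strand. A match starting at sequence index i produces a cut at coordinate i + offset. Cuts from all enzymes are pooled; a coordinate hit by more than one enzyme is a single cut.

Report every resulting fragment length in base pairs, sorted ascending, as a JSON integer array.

Scan for sites:
  CdoIV (CTCC, off=2): starts [41] → cuts [43]
  WciI (GTAAG, off=0): starts [15, 35, 51, 74] → cuts [15, 35, 51, 74]
  SqiIV (GAGATTAG, off=5): starts [5, 64] → cuts [10, 69]

Pooled cuts: [10, 15, 35, 43, 51, 69, 74]

Fragment lengths:
  10→15: 5 bp
  15→35: 20 bp
  35→43: 8 bp
  43→51: 8 bp
  51→69: 18 bp
  69→74: 5 bp
  74→10 (wrap): 78-74+10 = 14 bp

[5,5,8,8,14,18,20]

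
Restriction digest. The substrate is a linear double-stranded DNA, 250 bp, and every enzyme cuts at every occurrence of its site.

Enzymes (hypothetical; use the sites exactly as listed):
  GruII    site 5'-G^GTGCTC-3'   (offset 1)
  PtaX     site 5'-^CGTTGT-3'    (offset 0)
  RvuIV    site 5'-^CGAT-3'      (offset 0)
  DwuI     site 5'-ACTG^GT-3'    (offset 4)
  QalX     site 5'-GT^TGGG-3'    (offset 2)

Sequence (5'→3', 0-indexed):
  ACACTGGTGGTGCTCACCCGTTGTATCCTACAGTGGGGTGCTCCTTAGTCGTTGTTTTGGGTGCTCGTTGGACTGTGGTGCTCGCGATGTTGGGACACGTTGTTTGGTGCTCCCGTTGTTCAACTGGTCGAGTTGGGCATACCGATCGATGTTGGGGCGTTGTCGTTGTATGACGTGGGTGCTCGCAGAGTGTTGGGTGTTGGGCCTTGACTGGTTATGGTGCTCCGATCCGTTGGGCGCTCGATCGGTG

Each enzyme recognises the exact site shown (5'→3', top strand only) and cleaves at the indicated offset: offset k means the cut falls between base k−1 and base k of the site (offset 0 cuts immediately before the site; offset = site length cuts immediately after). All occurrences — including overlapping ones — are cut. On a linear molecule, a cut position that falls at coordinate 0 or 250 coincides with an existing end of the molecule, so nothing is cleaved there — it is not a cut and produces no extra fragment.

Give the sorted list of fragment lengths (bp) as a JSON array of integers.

Per-enzyme occurrences:
  GruII GGTGCTC/1: at [8, 36, 59, 76, 105, 177, 218] ⇒ [9, 37, 60, 77, 106, 178, 219]
  PtaX CGTTGT/0: at [18, 49, 97, 113, 157, 163] ⇒ [18, 49, 97, 113, 157, 163]
  RvuIV CGAT/0: at [84, 142, 146, 225, 241] ⇒ [84, 142, 146, 225, 241]
  DwuI ACTGGT/4: at [2, 122, 209] ⇒ [6, 126, 213]
  QalX GTTGGG/2: at [88, 131, 150, 191, 198, 231] ⇒ [90, 133, 152, 193, 200, 233]

All cut coordinates (distinct, sorted): [6, 9, 18, 37, 49, 60, 77, 84, 90, 97, 106, 113, 126, 133, 142, 146, 152, 157, 163, 178, 193, 200, 213, 219, 225, 233, 241]

Fragments:
  [0,6): 6 bp
  [6,9): 3 bp
  [9,18): 9 bp
  [18,37): 19 bp
  [37,49): 12 bp
  [49,60): 11 bp
  [60,77): 17 bp
  [77,84): 7 bp
  [84,90): 6 bp
  [90,97): 7 bp
  [97,106): 9 bp
  [106,113): 7 bp
  [113,126): 13 bp
  [126,133): 7 bp
  [133,142): 9 bp
  [142,146): 4 bp
  [146,152): 6 bp
  [152,157): 5 bp
  [157,163): 6 bp
  [163,178): 15 bp
  [178,193): 15 bp
  [193,200): 7 bp
  [200,213): 13 bp
  [213,219): 6 bp
  [219,225): 6 bp
  [225,233): 8 bp
  [233,241): 8 bp
  [241,250): 9 bp

[3,4,5,6,6,6,6,6,6,7,7,7,7,7,8,8,9,9,9,9,11,12,13,13,15,15,17,19]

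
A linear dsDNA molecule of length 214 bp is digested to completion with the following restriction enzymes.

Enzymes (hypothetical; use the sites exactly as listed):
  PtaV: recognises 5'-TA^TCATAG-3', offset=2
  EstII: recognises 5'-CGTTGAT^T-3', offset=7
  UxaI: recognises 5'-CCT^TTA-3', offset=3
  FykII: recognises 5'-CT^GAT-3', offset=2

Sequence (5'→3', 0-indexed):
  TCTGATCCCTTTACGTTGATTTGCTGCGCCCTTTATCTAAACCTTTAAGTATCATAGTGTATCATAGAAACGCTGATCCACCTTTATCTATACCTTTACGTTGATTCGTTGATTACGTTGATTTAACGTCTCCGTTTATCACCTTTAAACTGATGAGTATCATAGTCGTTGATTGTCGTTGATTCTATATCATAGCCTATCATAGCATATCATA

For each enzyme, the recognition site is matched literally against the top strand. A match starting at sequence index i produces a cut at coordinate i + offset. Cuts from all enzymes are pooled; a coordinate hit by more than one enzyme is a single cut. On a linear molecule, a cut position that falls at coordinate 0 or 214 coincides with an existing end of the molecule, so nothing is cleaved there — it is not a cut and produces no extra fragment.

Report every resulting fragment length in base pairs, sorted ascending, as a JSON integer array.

[3,6,7,7,7,8,8,9,9,10,10,10,10,10,12,12,12,13,14,15,22]

Per-enzyme occurrences:
  PtaV TATCATAG/2: at [49, 59, 157, 187, 197] ⇒ [51, 61, 159, 189, 199]
  EstII CGTTGATT/7: at [13, 98, 106, 115, 166, 176] ⇒ [20, 105, 113, 122, 173, 183]
  UxaI CCTTTA/3: at [7, 29, 41, 80, 92, 141] ⇒ [10, 32, 44, 83, 95, 144]
  FykII CTGAT/2: at [1, 72, 149] ⇒ [3, 74, 151]

All cut coordinates (distinct, sorted): [3, 10, 20, 32, 44, 51, 61, 74, 83, 95, 105, 113, 122, 144, 151, 159, 173, 183, 189, 199]

Fragments:
  [0,3): 3 bp
  [3,10): 7 bp
  [10,20): 10 bp
  [20,32): 12 bp
  [32,44): 12 bp
  [44,51): 7 bp
  [51,61): 10 bp
  [61,74): 13 bp
  [74,83): 9 bp
  [83,95): 12 bp
  [95,105): 10 bp
  [105,113): 8 bp
  [113,122): 9 bp
  [122,144): 22 bp
  [144,151): 7 bp
  [151,159): 8 bp
  [159,173): 14 bp
  [173,183): 10 bp
  [183,189): 6 bp
  [189,199): 10 bp
  [199,214): 15 bp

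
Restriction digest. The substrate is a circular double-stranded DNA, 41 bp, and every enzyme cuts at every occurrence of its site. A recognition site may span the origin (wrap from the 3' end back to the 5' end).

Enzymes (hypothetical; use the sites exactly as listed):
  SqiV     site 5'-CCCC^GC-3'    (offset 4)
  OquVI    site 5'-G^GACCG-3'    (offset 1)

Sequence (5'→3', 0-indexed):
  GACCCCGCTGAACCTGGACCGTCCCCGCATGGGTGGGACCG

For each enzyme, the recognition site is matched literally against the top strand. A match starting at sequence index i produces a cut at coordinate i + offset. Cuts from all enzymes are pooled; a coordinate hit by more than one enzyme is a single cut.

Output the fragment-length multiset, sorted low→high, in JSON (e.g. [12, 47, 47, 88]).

[10,10,10,11]

Scan for sites:
  SqiV (CCCCGC, off=4): starts [2, 22] → cuts [6, 26]
  OquVI (GGACCG, off=1): starts [15, 35] → cuts [16, 36]

All cut coordinates (distinct, sorted): [6, 16, 26, 36]

Fragments:
  6→16: 10 bp
  16→26: 10 bp
  26→36: 10 bp
  36→6 (wrap): 41-36+6 = 11 bp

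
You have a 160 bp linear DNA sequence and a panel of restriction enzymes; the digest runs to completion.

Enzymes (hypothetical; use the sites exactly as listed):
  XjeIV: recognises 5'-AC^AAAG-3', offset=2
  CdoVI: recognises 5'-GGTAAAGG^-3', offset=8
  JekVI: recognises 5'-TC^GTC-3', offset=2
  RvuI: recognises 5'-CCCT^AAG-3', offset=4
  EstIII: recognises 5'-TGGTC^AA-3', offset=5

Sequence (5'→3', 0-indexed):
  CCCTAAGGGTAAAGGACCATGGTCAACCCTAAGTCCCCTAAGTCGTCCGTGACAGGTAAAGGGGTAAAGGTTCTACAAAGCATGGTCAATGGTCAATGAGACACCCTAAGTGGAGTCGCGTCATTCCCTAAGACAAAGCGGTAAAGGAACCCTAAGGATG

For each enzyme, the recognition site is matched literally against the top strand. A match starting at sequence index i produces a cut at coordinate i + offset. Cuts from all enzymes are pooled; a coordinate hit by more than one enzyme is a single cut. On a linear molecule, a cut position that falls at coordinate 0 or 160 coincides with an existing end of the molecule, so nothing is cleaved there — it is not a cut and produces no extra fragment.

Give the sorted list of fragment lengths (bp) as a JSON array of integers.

[4,5,5,6,6,6,7,7,8,9,9,11,11,13,13,18,22]

Site scan:
  XjeIV ACAAAG/2: at [74, 132] ⇒ [76, 134]
  CdoVI GGTAAAGG/8: at [7, 54, 62, 139] ⇒ [15, 62, 70, 147]
  JekVI TCGTC/2: at [42] ⇒ [44]
  RvuI CCCTAAG/4: at [0, 26, 35, 103, 125, 149] ⇒ [4, 30, 39, 107, 129, 153]
  EstIII TGGTCAA/5: at [19, 82, 89] ⇒ [24, 87, 94]

All cut coordinates (distinct, sorted): [4, 15, 24, 30, 39, 44, 62, 70, 76, 87, 94, 107, 129, 134, 147, 153]

Fragment lengths:
  [0,4): 4 bp
  [4,15): 11 bp
  [15,24): 9 bp
  [24,30): 6 bp
  [30,39): 9 bp
  [39,44): 5 bp
  [44,62): 18 bp
  [62,70): 8 bp
  [70,76): 6 bp
  [76,87): 11 bp
  [87,94): 7 bp
  [94,107): 13 bp
  [107,129): 22 bp
  [129,134): 5 bp
  [134,147): 13 bp
  [147,153): 6 bp
  [153,160): 7 bp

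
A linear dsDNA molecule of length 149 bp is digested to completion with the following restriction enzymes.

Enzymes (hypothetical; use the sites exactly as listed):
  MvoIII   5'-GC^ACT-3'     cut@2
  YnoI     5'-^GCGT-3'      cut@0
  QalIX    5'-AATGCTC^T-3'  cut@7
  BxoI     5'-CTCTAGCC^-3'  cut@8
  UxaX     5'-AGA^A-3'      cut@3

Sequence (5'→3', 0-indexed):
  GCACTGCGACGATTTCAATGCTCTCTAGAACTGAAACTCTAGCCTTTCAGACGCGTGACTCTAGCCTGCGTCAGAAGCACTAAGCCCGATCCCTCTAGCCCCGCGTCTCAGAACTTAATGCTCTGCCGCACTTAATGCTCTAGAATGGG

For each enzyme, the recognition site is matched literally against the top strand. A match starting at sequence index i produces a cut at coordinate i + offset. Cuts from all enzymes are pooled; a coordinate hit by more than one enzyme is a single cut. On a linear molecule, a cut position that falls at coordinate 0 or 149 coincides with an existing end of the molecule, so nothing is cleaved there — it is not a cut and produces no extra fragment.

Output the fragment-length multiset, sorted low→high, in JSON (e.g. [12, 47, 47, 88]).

[1,2,2,3,4,5,6,6,8,8,10,11,11,14,15,21,22]

Scan for sites:
  MvoIII GCACT/2: at [0, 76, 127] ⇒ [2, 78, 129]
  YnoI GCGT/0: at [52, 67, 102] ⇒ [52, 67, 102]
  QalIX AATGCTCT/7: at [16, 116, 133] ⇒ [23, 123, 140]
  BxoI CTCTAGCC/8: at [36, 58, 92] ⇒ [44, 66, 100]
  UxaX AGAA/3: at [26, 72, 109, 141] ⇒ [29, 75, 112, 144]

All cut coordinates (distinct, sorted): [2, 23, 29, 44, 52, 66, 67, 75, 78, 100, 102, 112, 123, 129, 140, 144]

Fragment lengths:
  [0,2): 2 bp
  [2,23): 21 bp
  [23,29): 6 bp
  [29,44): 15 bp
  [44,52): 8 bp
  [52,66): 14 bp
  [66,67): 1 bp
  [67,75): 8 bp
  [75,78): 3 bp
  [78,100): 22 bp
  [100,102): 2 bp
  [102,112): 10 bp
  [112,123): 11 bp
  [123,129): 6 bp
  [129,140): 11 bp
  [140,144): 4 bp
  [144,149): 5 bp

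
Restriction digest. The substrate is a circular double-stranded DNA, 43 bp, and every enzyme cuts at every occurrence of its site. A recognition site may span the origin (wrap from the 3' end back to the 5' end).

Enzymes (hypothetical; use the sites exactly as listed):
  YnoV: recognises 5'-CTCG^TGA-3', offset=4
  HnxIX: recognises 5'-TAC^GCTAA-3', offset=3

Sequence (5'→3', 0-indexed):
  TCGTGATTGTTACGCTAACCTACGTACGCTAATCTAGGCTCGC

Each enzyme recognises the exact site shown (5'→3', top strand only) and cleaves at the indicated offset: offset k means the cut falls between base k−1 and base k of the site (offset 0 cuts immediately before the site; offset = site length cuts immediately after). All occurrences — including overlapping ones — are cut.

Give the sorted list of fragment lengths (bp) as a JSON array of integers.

Site scan:
  YnoV CTCGTGA/4: at [42] ⇒ [3]
  HnxIX TACGCTAA/3: at [10, 24] ⇒ [13, 27]

All cut coordinates (distinct, sorted): [3, 13, 27]

Fragments:
  3→13: 10 bp
  13→27: 14 bp
  27→3 (wrap): 43-27+3 = 19 bp

[10,14,19]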